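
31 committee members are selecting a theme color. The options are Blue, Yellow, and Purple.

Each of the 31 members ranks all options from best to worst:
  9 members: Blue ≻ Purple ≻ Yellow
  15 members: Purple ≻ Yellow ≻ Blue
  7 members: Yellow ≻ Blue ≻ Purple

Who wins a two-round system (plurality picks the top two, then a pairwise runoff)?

Blue

Round 1 first-place votes: Blue 9, Yellow 7, Purple 15. Purple and Blue advance.
Runoff: Purple is ranked above Blue on 15 ballots, Blue above Purple on 16.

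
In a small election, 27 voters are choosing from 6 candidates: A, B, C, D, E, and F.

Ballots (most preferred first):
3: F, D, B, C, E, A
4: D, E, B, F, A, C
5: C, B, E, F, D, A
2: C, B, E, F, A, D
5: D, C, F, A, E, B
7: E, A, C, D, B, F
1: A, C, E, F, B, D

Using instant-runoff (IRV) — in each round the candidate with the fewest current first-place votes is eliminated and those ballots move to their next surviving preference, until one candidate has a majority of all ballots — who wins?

Round 1: A 1, B 0, C 7, D 9, E 7, F 3. B eliminated.
Round 2: A 1, C 7, D 9, E 7, F 3. A eliminated.
Round 3: C 8, D 9, E 7, F 3. F eliminated.
Round 4: C 8, D 12, E 7. E eliminated.
Round 5: C 15, D 12. C has a majority (≥14).

C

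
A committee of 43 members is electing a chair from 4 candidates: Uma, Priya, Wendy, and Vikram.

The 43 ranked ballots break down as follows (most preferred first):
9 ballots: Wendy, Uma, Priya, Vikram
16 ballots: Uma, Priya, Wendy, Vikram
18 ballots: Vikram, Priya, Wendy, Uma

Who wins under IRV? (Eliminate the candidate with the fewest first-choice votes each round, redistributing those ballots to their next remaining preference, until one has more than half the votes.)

Uma

Round 1: Uma 16, Priya 0, Wendy 9, Vikram 18. Priya eliminated.
Round 2: Uma 16, Wendy 9, Vikram 18. Wendy eliminated.
Round 3: Uma 25, Vikram 18. Uma has a majority (≥22).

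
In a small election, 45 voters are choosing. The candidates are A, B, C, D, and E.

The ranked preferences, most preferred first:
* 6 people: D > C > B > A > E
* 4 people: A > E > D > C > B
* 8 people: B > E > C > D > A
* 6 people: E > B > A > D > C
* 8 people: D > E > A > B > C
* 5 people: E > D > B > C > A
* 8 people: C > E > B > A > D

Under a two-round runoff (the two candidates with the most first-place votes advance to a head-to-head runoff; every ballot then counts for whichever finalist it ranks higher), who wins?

Round 1 first-place votes: A 4, B 8, C 8, D 14, E 11. D and E advance.
Runoff: D is ranked above E on 14 ballots, E above D on 31.

E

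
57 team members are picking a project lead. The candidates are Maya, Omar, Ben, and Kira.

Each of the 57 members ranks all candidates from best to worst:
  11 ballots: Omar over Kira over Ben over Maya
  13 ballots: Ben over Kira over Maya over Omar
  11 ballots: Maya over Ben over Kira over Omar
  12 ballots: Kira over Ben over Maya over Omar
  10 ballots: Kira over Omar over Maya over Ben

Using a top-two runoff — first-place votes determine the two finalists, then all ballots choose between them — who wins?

Round 1 first-place votes: Maya 11, Omar 11, Ben 13, Kira 22. Kira and Ben advance.
Runoff: Kira is ranked above Ben on 33 ballots, Ben above Kira on 24.

Kira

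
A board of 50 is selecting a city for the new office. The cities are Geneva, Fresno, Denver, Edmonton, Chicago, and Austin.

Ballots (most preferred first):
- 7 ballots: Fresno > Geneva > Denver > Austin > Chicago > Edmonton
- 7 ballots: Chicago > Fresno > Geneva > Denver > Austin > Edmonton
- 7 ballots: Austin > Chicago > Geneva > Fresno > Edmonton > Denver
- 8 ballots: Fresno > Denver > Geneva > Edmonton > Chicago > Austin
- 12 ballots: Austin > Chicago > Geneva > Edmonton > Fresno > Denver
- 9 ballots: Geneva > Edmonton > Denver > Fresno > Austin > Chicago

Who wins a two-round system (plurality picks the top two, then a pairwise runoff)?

Fresno

Round 1 first-place votes: Geneva 9, Fresno 15, Denver 0, Edmonton 0, Chicago 7, Austin 19. Austin and Fresno advance.
Runoff: Austin is ranked above Fresno on 19 ballots, Fresno above Austin on 31.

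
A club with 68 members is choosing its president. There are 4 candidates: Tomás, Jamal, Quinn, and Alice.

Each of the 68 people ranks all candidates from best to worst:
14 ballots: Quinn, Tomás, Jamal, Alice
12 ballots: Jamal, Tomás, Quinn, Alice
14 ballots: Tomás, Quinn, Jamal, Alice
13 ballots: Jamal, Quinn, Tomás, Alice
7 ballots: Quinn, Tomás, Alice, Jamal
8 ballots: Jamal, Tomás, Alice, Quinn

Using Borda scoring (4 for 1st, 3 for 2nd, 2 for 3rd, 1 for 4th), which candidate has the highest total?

Tomás: 14×3 + 12×3 + 14×4 + 13×2 + 7×3 + 8×3 = 205
Jamal: 14×2 + 12×4 + 14×2 + 13×4 + 7×1 + 8×4 = 195
Quinn: 14×4 + 12×2 + 14×3 + 13×3 + 7×4 + 8×1 = 197
Alice: 14×1 + 12×1 + 14×1 + 13×1 + 7×2 + 8×2 = 83

Tomás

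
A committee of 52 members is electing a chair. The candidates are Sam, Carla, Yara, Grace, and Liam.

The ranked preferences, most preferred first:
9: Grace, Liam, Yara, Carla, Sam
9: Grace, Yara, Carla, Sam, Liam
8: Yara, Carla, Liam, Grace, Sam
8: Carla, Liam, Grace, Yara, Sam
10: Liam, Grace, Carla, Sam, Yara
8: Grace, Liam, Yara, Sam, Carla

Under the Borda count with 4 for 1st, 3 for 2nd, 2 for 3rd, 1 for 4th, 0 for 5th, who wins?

Sam: 9×0 + 9×1 + 8×0 + 8×0 + 10×1 + 8×1 = 27
Carla: 9×1 + 9×2 + 8×3 + 8×4 + 10×2 + 8×0 = 103
Yara: 9×2 + 9×3 + 8×4 + 8×1 + 10×0 + 8×2 = 101
Grace: 9×4 + 9×4 + 8×1 + 8×2 + 10×3 + 8×4 = 158
Liam: 9×3 + 9×0 + 8×2 + 8×3 + 10×4 + 8×3 = 131

Grace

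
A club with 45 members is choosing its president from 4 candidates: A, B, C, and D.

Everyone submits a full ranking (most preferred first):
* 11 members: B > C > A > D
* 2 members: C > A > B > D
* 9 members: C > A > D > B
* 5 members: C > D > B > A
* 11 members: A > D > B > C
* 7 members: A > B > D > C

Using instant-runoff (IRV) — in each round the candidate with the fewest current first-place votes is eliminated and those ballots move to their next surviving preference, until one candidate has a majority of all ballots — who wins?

C

Round 1: A 18, B 11, C 16, D 0. D eliminated.
Round 2: A 18, B 11, C 16. B eliminated.
Round 3: A 18, C 27. C has a majority (≥23).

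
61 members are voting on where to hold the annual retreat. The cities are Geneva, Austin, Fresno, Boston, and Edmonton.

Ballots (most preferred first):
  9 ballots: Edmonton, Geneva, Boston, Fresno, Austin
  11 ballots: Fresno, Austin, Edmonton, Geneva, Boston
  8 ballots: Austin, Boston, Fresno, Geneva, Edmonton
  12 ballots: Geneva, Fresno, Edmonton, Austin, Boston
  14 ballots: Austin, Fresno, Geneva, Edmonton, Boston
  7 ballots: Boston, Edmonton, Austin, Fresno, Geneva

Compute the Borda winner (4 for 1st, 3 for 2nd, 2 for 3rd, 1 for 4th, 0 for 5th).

Fresno

Geneva: 9×3 + 11×1 + 8×1 + 12×4 + 14×2 + 7×0 = 122
Austin: 9×0 + 11×3 + 8×4 + 12×1 + 14×4 + 7×2 = 147
Fresno: 9×1 + 11×4 + 8×2 + 12×3 + 14×3 + 7×1 = 154
Boston: 9×2 + 11×0 + 8×3 + 12×0 + 14×0 + 7×4 = 70
Edmonton: 9×4 + 11×2 + 8×0 + 12×2 + 14×1 + 7×3 = 117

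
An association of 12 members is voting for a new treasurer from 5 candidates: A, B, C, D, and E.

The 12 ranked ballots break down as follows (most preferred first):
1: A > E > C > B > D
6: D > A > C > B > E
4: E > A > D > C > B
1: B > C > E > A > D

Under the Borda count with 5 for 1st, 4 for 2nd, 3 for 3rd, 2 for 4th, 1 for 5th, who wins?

A: 1×5 + 6×4 + 4×4 + 1×2 = 47
B: 1×2 + 6×2 + 4×1 + 1×5 = 23
C: 1×3 + 6×3 + 4×2 + 1×4 = 33
D: 1×1 + 6×5 + 4×3 + 1×1 = 44
E: 1×4 + 6×1 + 4×5 + 1×3 = 33

A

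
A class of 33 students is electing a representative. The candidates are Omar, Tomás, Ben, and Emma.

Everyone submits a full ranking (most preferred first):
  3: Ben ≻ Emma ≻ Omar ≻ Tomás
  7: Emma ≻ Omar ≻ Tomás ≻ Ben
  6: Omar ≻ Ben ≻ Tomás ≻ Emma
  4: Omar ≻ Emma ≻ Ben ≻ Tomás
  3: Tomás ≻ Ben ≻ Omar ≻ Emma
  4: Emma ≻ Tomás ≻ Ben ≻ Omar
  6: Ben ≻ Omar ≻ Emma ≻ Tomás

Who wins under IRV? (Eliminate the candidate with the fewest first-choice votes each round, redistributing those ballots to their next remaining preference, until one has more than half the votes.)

Round 1: Omar 10, Tomás 3, Ben 9, Emma 11. Tomás eliminated.
Round 2: Omar 10, Ben 12, Emma 11. Omar eliminated.
Round 3: Ben 18, Emma 15. Ben has a majority (≥17).

Ben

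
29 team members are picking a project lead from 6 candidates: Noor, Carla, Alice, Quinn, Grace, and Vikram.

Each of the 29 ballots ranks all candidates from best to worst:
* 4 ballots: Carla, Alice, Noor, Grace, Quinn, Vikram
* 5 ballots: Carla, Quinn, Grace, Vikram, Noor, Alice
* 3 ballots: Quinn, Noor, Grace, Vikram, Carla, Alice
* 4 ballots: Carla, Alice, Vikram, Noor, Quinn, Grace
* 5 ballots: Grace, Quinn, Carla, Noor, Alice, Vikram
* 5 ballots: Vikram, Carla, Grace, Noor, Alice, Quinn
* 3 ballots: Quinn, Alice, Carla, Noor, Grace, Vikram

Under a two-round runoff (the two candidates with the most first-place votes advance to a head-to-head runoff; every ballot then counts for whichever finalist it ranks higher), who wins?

Round 1 first-place votes: Noor 0, Carla 13, Alice 0, Quinn 6, Grace 5, Vikram 5. Carla and Quinn advance.
Runoff: Carla is ranked above Quinn on 18 ballots, Quinn above Carla on 11.

Carla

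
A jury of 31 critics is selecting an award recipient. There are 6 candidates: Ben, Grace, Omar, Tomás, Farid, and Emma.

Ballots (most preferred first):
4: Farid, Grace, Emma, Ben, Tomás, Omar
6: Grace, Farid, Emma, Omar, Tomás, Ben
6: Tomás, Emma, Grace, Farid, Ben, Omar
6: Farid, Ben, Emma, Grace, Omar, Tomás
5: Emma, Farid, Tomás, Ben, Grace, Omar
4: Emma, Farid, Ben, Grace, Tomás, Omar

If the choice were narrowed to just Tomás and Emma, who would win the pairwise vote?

Emma

Tomás is ranked above Emma on 6 ballots; Emma above Tomás on 25.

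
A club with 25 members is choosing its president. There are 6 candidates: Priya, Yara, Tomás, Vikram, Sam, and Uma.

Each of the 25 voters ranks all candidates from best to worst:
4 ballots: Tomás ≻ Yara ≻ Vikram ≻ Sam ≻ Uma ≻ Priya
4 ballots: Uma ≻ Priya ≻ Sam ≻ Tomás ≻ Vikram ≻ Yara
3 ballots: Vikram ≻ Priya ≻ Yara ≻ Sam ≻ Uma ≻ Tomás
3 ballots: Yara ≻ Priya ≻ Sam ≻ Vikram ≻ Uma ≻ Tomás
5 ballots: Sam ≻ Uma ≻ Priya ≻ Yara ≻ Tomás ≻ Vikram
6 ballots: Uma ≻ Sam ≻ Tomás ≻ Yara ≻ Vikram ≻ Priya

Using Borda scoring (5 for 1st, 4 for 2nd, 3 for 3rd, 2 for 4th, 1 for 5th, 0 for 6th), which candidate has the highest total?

Priya: 4×0 + 4×4 + 3×4 + 3×4 + 5×3 + 6×0 = 55
Yara: 4×4 + 4×0 + 3×3 + 3×5 + 5×2 + 6×2 = 62
Tomás: 4×5 + 4×2 + 3×0 + 3×0 + 5×1 + 6×3 = 51
Vikram: 4×3 + 4×1 + 3×5 + 3×2 + 5×0 + 6×1 = 43
Sam: 4×2 + 4×3 + 3×2 + 3×3 + 5×5 + 6×4 = 84
Uma: 4×1 + 4×5 + 3×1 + 3×1 + 5×4 + 6×5 = 80

Sam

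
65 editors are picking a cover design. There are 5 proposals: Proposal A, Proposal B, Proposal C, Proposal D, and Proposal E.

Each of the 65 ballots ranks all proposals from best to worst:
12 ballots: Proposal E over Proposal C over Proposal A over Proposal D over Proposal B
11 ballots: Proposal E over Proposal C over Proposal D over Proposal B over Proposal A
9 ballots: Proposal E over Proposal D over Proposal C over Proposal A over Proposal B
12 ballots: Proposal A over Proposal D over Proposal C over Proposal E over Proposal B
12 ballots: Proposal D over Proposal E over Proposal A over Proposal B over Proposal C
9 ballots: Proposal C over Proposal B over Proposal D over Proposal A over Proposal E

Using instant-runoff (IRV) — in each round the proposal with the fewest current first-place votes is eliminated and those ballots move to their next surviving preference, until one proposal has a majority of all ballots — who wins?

Proposal D

Round 1: Proposal A 12, Proposal B 0, Proposal C 9, Proposal D 12, Proposal E 32. Proposal B eliminated.
Round 2: Proposal A 12, Proposal C 9, Proposal D 12, Proposal E 32. Proposal C eliminated.
Round 3: Proposal A 12, Proposal D 21, Proposal E 32. Proposal A eliminated.
Round 4: Proposal D 33, Proposal E 32. Proposal D has a majority (≥33).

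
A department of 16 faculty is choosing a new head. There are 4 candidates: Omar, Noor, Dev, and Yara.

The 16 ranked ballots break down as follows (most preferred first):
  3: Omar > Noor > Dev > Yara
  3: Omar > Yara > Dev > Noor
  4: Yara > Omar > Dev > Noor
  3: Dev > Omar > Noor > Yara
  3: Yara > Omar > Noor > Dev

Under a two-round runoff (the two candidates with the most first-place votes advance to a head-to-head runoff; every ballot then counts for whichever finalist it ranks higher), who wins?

Omar

Round 1 first-place votes: Omar 6, Noor 0, Dev 3, Yara 7. Yara and Omar advance.
Runoff: Yara is ranked above Omar on 7 ballots, Omar above Yara on 9.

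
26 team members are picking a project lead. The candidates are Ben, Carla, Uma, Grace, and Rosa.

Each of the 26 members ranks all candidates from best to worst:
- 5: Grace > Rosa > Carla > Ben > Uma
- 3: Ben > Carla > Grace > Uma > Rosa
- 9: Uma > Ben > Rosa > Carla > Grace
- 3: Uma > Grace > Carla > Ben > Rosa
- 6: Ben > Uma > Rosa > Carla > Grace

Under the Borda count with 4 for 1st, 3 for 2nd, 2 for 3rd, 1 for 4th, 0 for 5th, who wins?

Ben: 5×1 + 3×4 + 9×3 + 3×1 + 6×4 = 71
Carla: 5×2 + 3×3 + 9×1 + 3×2 + 6×1 = 40
Uma: 5×0 + 3×1 + 9×4 + 3×4 + 6×3 = 69
Grace: 5×4 + 3×2 + 9×0 + 3×3 + 6×0 = 35
Rosa: 5×3 + 3×0 + 9×2 + 3×0 + 6×2 = 45

Ben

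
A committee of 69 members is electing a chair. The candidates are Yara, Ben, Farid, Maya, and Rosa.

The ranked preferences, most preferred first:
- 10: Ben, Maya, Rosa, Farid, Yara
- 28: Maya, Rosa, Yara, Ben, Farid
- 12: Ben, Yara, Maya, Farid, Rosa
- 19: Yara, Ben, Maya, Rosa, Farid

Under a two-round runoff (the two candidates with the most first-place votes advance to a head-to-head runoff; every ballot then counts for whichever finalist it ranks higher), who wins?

Round 1 first-place votes: Yara 19, Ben 22, Farid 0, Maya 28, Rosa 0. Maya and Ben advance.
Runoff: Maya is ranked above Ben on 28 ballots, Ben above Maya on 41.

Ben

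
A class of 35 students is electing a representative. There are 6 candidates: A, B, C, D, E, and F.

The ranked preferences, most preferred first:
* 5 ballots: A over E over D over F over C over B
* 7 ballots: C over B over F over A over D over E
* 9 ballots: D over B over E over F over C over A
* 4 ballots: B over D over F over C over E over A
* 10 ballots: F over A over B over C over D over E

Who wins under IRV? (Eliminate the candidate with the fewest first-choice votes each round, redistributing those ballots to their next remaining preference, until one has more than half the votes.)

D

Round 1: A 5, B 4, C 7, D 9, E 0, F 10. E eliminated.
Round 2: A 5, B 4, C 7, D 9, F 10. B eliminated.
Round 3: A 5, C 7, D 13, F 10. A eliminated.
Round 4: C 7, D 18, F 10. D has a majority (≥18).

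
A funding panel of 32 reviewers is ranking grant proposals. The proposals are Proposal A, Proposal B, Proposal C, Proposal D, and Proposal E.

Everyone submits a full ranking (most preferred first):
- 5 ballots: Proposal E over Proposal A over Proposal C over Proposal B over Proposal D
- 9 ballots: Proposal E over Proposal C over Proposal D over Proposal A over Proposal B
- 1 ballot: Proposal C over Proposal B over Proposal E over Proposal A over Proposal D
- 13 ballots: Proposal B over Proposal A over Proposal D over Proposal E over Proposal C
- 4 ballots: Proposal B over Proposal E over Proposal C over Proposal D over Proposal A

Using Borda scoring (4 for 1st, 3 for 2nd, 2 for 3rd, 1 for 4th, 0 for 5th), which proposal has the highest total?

Proposal A: 5×3 + 9×1 + 1×1 + 13×3 + 4×0 = 64
Proposal B: 5×1 + 9×0 + 1×3 + 13×4 + 4×4 = 76
Proposal C: 5×2 + 9×3 + 1×4 + 13×0 + 4×2 = 49
Proposal D: 5×0 + 9×2 + 1×0 + 13×2 + 4×1 = 48
Proposal E: 5×4 + 9×4 + 1×2 + 13×1 + 4×3 = 83

Proposal E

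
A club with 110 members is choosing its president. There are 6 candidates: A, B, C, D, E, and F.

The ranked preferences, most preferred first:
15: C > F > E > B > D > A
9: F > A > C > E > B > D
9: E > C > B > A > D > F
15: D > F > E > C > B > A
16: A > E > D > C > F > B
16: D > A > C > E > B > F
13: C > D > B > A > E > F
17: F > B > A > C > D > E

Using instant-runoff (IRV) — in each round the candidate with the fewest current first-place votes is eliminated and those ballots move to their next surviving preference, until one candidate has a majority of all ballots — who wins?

C

Round 1: A 16, B 0, C 28, D 31, E 9, F 26. B eliminated.
Round 2: A 16, C 28, D 31, E 9, F 26. E eliminated.
Round 3: A 16, C 37, D 31, F 26. A eliminated.
Round 4: C 37, D 47, F 26. F eliminated.
Round 5: C 63, D 47. C has a majority (≥56).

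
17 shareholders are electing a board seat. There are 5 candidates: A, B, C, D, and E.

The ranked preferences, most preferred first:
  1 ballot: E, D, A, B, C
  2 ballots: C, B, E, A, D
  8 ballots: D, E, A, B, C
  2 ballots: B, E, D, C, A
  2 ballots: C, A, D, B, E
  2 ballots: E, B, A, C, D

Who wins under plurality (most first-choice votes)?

D

First-place votes: A 0, B 2, C 4, D 8, E 3.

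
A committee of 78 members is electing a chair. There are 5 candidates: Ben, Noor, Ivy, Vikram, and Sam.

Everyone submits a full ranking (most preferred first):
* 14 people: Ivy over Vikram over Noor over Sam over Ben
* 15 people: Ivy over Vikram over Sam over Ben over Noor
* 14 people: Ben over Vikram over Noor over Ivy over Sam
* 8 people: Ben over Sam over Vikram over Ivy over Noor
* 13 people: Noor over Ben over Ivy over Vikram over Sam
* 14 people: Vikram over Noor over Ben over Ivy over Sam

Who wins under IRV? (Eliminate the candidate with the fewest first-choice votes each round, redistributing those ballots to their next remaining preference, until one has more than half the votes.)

Ben

Round 1: Ben 22, Noor 13, Ivy 29, Vikram 14, Sam 0. Sam eliminated.
Round 2: Ben 22, Noor 13, Ivy 29, Vikram 14. Noor eliminated.
Round 3: Ben 35, Ivy 29, Vikram 14. Vikram eliminated.
Round 4: Ben 49, Ivy 29. Ben has a majority (≥40).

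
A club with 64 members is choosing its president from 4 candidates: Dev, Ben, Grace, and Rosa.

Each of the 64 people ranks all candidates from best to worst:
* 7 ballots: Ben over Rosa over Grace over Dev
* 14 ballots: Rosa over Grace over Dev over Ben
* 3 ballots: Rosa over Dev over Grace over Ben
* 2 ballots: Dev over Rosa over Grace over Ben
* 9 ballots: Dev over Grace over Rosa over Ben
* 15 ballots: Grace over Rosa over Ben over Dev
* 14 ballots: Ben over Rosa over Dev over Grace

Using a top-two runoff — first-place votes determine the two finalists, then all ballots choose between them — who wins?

Round 1 first-place votes: Dev 11, Ben 21, Grace 15, Rosa 17. Ben and Rosa advance.
Runoff: Ben is ranked above Rosa on 21 ballots, Rosa above Ben on 43.

Rosa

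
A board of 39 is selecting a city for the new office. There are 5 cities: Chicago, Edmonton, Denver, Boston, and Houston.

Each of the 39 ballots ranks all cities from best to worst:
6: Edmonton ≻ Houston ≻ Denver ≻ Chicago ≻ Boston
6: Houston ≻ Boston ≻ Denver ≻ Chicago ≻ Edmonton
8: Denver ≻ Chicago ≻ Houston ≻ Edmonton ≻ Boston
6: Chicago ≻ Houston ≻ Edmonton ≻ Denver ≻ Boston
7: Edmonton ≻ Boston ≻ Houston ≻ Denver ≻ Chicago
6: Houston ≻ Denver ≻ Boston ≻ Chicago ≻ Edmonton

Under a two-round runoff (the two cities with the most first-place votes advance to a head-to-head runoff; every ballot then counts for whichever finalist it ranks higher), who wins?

Round 1 first-place votes: Chicago 6, Edmonton 13, Denver 8, Boston 0, Houston 12. Edmonton and Houston advance.
Runoff: Edmonton is ranked above Houston on 13 ballots, Houston above Edmonton on 26.

Houston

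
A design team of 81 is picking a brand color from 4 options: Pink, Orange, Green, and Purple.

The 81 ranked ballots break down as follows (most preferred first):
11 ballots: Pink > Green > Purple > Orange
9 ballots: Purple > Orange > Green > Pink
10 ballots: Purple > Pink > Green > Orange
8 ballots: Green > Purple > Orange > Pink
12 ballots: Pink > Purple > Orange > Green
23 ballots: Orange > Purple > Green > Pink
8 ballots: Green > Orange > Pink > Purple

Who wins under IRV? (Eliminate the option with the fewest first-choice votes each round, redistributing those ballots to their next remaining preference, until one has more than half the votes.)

Round 1: Pink 23, Orange 23, Green 16, Purple 19. Green eliminated.
Round 2: Pink 23, Orange 31, Purple 27. Pink eliminated.
Round 3: Orange 31, Purple 50. Purple has a majority (≥41).

Purple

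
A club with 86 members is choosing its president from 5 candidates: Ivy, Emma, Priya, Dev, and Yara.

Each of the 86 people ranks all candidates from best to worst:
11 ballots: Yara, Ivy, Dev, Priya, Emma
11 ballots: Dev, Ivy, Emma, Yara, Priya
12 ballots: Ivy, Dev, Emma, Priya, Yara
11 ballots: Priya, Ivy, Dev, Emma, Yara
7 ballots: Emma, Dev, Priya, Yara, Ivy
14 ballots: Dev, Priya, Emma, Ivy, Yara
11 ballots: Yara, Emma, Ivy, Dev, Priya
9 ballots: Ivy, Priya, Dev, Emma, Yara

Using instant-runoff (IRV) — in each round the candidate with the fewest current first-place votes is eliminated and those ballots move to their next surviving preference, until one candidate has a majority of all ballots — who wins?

Round 1: Ivy 21, Emma 7, Priya 11, Dev 25, Yara 22. Emma eliminated.
Round 2: Ivy 21, Priya 11, Dev 32, Yara 22. Priya eliminated.
Round 3: Ivy 32, Dev 32, Yara 22. Yara eliminated.
Round 4: Ivy 54, Dev 32. Ivy has a majority (≥44).

Ivy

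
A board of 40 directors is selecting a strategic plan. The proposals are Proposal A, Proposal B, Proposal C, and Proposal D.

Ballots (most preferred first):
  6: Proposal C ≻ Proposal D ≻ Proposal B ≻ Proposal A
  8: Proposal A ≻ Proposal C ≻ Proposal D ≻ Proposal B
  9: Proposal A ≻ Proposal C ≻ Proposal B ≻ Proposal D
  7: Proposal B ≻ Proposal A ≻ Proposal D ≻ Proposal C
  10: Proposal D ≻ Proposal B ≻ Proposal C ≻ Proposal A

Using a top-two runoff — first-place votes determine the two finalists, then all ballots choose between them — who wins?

Round 1 first-place votes: Proposal A 17, Proposal B 7, Proposal C 6, Proposal D 10. Proposal A and Proposal D advance.
Runoff: Proposal A is ranked above Proposal D on 24 ballots, Proposal D above Proposal A on 16.

Proposal A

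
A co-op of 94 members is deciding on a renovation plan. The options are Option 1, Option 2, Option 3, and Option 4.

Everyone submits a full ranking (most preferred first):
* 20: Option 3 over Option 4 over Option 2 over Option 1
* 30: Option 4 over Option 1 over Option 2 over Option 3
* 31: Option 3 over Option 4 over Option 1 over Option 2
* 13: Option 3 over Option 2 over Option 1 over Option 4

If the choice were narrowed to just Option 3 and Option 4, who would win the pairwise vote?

Option 3 is ranked above Option 4 on 64 ballots; Option 4 above Option 3 on 30.

Option 3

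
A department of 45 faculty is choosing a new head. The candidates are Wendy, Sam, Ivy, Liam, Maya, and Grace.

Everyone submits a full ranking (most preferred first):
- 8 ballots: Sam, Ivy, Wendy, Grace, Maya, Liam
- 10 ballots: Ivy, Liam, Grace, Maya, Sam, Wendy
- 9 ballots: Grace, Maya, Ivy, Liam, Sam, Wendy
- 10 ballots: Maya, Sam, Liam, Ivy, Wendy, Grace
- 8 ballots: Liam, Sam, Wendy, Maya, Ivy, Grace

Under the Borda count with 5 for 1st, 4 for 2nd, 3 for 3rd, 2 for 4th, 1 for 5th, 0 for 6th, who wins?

Ivy

Wendy: 8×3 + 10×0 + 9×0 + 10×1 + 8×3 = 58
Sam: 8×5 + 10×1 + 9×1 + 10×4 + 8×4 = 131
Ivy: 8×4 + 10×5 + 9×3 + 10×2 + 8×1 = 137
Liam: 8×0 + 10×4 + 9×2 + 10×3 + 8×5 = 128
Maya: 8×1 + 10×2 + 9×4 + 10×5 + 8×2 = 130
Grace: 8×2 + 10×3 + 9×5 + 10×0 + 8×0 = 91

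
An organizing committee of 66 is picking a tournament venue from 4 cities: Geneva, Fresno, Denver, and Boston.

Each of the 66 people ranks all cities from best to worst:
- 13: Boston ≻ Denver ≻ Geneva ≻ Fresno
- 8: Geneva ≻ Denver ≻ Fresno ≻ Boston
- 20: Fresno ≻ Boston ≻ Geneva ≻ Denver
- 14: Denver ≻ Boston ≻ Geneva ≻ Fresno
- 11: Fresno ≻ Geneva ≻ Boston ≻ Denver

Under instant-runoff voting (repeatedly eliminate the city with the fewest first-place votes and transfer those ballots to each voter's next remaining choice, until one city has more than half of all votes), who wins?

Denver

Round 1: Geneva 8, Fresno 31, Denver 14, Boston 13. Geneva eliminated.
Round 2: Fresno 31, Denver 22, Boston 13. Boston eliminated.
Round 3: Fresno 31, Denver 35. Denver has a majority (≥34).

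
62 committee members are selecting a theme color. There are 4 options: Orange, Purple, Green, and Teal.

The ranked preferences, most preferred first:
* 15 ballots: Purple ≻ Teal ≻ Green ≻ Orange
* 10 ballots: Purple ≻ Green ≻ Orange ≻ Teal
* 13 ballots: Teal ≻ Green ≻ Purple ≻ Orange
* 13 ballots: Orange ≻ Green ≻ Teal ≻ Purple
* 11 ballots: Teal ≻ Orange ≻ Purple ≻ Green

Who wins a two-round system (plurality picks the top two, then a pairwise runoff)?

Round 1 first-place votes: Orange 13, Purple 25, Green 0, Teal 24. Purple and Teal advance.
Runoff: Purple is ranked above Teal on 25 ballots, Teal above Purple on 37.

Teal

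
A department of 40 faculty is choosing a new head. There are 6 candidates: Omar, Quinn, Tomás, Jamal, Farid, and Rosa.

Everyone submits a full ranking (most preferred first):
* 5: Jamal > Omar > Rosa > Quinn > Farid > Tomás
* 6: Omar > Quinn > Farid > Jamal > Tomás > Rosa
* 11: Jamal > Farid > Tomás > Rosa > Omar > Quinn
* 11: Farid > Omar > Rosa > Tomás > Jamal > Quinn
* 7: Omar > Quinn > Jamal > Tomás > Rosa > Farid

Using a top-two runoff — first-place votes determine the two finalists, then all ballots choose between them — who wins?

Omar

Round 1 first-place votes: Omar 13, Quinn 0, Tomás 0, Jamal 16, Farid 11, Rosa 0. Jamal and Omar advance.
Runoff: Jamal is ranked above Omar on 16 ballots, Omar above Jamal on 24.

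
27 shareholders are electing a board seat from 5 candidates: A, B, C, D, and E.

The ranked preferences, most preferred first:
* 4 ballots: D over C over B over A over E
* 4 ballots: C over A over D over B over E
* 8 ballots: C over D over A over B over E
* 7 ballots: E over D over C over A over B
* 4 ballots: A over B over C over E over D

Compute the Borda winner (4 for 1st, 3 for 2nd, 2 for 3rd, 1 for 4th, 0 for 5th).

A: 4×1 + 4×3 + 8×2 + 7×1 + 4×4 = 55
B: 4×2 + 4×1 + 8×1 + 7×0 + 4×3 = 32
C: 4×3 + 4×4 + 8×4 + 7×2 + 4×2 = 82
D: 4×4 + 4×2 + 8×3 + 7×3 + 4×0 = 69
E: 4×0 + 4×0 + 8×0 + 7×4 + 4×1 = 32

C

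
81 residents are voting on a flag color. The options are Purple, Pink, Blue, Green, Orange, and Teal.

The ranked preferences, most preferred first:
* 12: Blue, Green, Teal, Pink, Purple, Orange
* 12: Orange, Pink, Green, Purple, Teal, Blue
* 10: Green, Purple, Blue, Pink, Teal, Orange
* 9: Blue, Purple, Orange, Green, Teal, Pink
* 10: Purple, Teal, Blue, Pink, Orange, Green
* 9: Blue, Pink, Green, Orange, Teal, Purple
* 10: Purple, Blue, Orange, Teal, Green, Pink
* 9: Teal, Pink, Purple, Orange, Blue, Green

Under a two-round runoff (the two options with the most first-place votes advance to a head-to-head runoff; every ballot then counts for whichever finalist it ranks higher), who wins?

Round 1 first-place votes: Purple 20, Pink 0, Blue 30, Green 10, Orange 12, Teal 9. Blue and Purple advance.
Runoff: Blue is ranked above Purple on 30 ballots, Purple above Blue on 51.

Purple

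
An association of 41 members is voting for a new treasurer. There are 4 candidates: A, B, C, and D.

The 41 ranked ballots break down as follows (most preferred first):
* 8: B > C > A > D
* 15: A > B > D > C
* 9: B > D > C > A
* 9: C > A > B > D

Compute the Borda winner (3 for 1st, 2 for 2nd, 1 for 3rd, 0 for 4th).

A: 8×1 + 15×3 + 9×0 + 9×2 = 71
B: 8×3 + 15×2 + 9×3 + 9×1 = 90
C: 8×2 + 15×0 + 9×1 + 9×3 = 52
D: 8×0 + 15×1 + 9×2 + 9×0 = 33

B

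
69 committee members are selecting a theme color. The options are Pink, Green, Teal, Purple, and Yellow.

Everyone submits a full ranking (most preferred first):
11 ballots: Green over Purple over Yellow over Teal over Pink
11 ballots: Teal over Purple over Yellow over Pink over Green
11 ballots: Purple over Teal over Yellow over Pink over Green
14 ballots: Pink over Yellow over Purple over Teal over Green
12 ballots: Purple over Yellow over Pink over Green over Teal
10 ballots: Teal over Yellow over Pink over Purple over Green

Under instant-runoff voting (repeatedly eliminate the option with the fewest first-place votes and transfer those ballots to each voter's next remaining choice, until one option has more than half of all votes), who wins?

Round 1: Pink 14, Green 11, Teal 21, Purple 23, Yellow 0. Yellow eliminated.
Round 2: Pink 14, Green 11, Teal 21, Purple 23. Green eliminated.
Round 3: Pink 14, Teal 21, Purple 34. Pink eliminated.
Round 4: Teal 21, Purple 48. Purple has a majority (≥35).

Purple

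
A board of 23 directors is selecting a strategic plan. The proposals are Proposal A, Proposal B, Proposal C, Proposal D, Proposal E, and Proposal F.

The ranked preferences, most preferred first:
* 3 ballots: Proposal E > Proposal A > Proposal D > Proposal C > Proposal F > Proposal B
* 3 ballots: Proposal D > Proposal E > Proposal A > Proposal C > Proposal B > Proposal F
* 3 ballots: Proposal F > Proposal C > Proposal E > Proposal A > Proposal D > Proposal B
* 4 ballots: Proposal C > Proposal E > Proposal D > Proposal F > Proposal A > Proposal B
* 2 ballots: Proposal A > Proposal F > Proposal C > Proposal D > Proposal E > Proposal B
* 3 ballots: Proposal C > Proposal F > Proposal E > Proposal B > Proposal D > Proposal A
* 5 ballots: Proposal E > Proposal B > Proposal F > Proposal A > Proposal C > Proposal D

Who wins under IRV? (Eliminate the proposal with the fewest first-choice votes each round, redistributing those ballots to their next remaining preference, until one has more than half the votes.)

Proposal C

Round 1: Proposal A 2, Proposal B 0, Proposal C 7, Proposal D 3, Proposal E 8, Proposal F 3. Proposal B eliminated.
Round 2: Proposal A 2, Proposal C 7, Proposal D 3, Proposal E 8, Proposal F 3. Proposal A eliminated.
Round 3: Proposal C 7, Proposal D 3, Proposal E 8, Proposal F 5. Proposal D eliminated.
Round 4: Proposal C 7, Proposal E 11, Proposal F 5. Proposal F eliminated.
Round 5: Proposal C 12, Proposal E 11. Proposal C has a majority (≥12).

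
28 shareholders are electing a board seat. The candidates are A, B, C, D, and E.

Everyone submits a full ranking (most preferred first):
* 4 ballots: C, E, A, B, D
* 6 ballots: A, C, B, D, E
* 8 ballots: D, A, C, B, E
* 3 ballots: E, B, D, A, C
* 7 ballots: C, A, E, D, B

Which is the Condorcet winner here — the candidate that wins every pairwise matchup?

A

A vs B: 25–3
A vs C: 17–11
A vs D: 17–11
A vs E: 21–7
A beats every other candidate.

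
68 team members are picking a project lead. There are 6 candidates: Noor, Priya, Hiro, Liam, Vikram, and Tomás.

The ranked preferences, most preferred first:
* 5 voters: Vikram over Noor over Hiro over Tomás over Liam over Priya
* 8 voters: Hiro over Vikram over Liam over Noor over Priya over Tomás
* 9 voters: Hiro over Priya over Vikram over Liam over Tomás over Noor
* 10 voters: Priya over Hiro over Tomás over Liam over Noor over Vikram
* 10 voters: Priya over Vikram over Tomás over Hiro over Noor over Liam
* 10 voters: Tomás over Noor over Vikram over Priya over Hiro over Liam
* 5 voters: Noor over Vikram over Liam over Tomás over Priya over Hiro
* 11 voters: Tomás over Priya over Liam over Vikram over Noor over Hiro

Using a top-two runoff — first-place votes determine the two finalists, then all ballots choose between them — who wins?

Round 1 first-place votes: Noor 5, Priya 20, Hiro 17, Liam 0, Vikram 5, Tomás 21. Tomás and Priya advance.
Runoff: Tomás is ranked above Priya on 31 ballots, Priya above Tomás on 37.

Priya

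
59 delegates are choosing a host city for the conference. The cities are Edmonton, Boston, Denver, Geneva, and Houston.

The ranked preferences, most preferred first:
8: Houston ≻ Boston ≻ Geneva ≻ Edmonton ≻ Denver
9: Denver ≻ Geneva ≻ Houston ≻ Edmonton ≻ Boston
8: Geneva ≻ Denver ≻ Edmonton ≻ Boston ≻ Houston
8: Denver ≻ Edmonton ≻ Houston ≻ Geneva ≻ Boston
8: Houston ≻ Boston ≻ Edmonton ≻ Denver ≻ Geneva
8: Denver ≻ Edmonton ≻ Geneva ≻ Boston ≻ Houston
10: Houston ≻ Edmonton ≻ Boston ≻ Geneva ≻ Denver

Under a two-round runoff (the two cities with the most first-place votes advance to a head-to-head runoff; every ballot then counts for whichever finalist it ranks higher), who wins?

Round 1 first-place votes: Edmonton 0, Boston 0, Denver 25, Geneva 8, Houston 26. Houston and Denver advance.
Runoff: Houston is ranked above Denver on 26 ballots, Denver above Houston on 33.

Denver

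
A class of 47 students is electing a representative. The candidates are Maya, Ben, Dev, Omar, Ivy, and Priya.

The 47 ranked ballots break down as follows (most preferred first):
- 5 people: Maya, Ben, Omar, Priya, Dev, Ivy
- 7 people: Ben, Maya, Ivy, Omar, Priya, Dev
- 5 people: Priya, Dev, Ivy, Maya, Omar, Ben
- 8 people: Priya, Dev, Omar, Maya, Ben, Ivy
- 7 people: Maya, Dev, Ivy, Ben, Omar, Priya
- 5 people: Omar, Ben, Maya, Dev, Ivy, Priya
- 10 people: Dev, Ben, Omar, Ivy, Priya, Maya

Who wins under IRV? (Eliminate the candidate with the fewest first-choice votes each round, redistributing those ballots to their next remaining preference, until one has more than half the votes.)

Ben

Round 1: Maya 12, Ben 7, Dev 10, Omar 5, Ivy 0, Priya 13. Ivy eliminated.
Round 2: Maya 12, Ben 7, Dev 10, Omar 5, Priya 13. Omar eliminated.
Round 3: Maya 12, Ben 12, Dev 10, Priya 13. Dev eliminated.
Round 4: Maya 12, Ben 22, Priya 13. Maya eliminated.
Round 5: Ben 34, Priya 13. Ben has a majority (≥24).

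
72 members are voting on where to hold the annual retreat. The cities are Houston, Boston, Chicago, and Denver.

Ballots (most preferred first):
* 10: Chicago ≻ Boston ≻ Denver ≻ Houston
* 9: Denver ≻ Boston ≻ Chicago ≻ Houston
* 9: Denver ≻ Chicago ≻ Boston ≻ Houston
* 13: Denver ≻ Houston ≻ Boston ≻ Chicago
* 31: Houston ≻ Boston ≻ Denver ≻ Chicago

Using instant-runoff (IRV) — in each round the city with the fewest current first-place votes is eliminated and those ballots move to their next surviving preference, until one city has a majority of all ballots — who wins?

Round 1: Houston 31, Boston 0, Chicago 10, Denver 31. Boston eliminated.
Round 2: Houston 31, Chicago 10, Denver 31. Chicago eliminated.
Round 3: Houston 31, Denver 41. Denver has a majority (≥37).

Denver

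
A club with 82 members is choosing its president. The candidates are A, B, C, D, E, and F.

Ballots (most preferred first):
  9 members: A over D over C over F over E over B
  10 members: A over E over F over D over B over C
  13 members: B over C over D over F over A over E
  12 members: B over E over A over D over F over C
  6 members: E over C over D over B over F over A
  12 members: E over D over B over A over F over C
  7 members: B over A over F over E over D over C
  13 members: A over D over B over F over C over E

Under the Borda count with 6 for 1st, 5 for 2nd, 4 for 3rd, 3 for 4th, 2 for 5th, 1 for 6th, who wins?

A

A: 9×6 + 10×6 + 13×2 + 12×4 + 6×1 + 12×3 + 7×5 + 13×6 = 343
B: 9×1 + 10×2 + 13×6 + 12×6 + 6×3 + 12×4 + 7×6 + 13×4 = 339
C: 9×4 + 10×1 + 13×5 + 12×1 + 6×5 + 12×1 + 7×1 + 13×2 = 198
D: 9×5 + 10×3 + 13×4 + 12×3 + 6×4 + 12×5 + 7×2 + 13×5 = 326
E: 9×2 + 10×5 + 13×1 + 12×5 + 6×6 + 12×6 + 7×3 + 13×1 = 283
F: 9×3 + 10×4 + 13×3 + 12×2 + 6×2 + 12×2 + 7×4 + 13×3 = 233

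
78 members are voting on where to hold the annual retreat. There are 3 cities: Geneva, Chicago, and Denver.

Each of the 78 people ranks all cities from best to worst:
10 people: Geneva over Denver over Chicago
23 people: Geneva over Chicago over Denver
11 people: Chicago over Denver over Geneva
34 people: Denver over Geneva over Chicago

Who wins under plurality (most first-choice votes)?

First-place votes: Geneva 33, Chicago 11, Denver 34.

Denver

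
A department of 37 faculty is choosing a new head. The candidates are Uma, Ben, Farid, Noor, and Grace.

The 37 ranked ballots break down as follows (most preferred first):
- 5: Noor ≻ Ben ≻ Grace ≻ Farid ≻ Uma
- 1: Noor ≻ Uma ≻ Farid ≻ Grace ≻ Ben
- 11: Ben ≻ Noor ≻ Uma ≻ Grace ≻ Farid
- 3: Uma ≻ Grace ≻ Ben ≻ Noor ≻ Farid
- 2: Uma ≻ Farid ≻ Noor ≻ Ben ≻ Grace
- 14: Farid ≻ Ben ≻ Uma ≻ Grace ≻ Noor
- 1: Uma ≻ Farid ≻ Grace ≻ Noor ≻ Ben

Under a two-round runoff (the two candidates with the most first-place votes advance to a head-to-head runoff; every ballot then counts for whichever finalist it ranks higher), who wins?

Ben

Round 1 first-place votes: Uma 6, Ben 11, Farid 14, Noor 6, Grace 0. Farid and Ben advance.
Runoff: Farid is ranked above Ben on 18 ballots, Ben above Farid on 19.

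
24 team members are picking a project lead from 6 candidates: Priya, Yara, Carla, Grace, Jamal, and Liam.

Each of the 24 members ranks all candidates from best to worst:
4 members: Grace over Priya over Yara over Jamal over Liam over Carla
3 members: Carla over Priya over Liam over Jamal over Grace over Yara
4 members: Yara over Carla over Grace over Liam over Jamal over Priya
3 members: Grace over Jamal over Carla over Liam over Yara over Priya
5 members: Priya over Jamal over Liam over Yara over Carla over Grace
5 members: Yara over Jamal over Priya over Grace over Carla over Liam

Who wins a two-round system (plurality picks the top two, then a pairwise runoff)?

Yara

Round 1 first-place votes: Priya 5, Yara 9, Carla 3, Grace 7, Jamal 0, Liam 0. Yara and Grace advance.
Runoff: Yara is ranked above Grace on 14 ballots, Grace above Yara on 10.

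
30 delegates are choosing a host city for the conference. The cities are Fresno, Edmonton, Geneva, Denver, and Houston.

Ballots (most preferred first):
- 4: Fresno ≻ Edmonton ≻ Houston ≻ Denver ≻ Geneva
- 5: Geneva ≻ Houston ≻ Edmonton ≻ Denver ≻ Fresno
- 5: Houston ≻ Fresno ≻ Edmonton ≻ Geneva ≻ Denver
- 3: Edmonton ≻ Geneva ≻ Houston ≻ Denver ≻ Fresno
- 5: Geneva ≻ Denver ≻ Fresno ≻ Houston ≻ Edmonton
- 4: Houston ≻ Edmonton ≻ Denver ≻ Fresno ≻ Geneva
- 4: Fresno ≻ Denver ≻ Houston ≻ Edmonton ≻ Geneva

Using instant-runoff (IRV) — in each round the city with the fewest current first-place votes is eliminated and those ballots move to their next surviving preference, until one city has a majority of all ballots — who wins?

Houston

Round 1: Fresno 8, Edmonton 3, Geneva 10, Denver 0, Houston 9. Denver eliminated.
Round 2: Fresno 8, Edmonton 3, Geneva 10, Houston 9. Edmonton eliminated.
Round 3: Fresno 8, Geneva 13, Houston 9. Fresno eliminated.
Round 4: Geneva 13, Houston 17. Houston has a majority (≥16).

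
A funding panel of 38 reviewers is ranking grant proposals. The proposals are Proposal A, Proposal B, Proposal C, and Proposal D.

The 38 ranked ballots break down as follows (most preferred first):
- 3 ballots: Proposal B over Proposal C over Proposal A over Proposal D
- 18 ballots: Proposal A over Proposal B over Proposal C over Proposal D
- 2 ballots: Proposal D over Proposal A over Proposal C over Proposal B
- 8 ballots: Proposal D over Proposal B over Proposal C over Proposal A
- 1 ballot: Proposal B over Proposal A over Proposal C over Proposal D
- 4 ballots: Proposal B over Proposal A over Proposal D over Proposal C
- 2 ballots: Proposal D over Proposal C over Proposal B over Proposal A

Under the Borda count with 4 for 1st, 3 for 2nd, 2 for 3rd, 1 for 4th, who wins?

Proposal A: 3×2 + 18×4 + 2×3 + 8×1 + 1×3 + 4×3 + 2×1 = 109
Proposal B: 3×4 + 18×3 + 2×1 + 8×3 + 1×4 + 4×4 + 2×2 = 116
Proposal C: 3×3 + 18×2 + 2×2 + 8×2 + 1×2 + 4×1 + 2×3 = 77
Proposal D: 3×1 + 18×1 + 2×4 + 8×4 + 1×1 + 4×2 + 2×4 = 78

Proposal B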